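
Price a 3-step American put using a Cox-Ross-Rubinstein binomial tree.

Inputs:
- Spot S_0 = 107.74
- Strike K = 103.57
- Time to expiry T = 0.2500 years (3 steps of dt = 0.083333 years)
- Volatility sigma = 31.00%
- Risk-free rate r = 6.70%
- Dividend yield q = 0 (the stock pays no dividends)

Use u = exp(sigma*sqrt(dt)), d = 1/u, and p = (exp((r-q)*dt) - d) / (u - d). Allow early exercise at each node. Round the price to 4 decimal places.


Answer: Price = V(0,0) = 4.4364

Derivation:
dt = T/N = 0.083333
u = exp(sigma*sqrt(dt)) = 1.093616; d = 1/u = 0.914398
p = (exp((r-q)*dt) - d) / (u - d) = 0.508884
Discount per step: exp(-r*dt) = 0.994432
Stock lattice S(k, i) with i counting down-moves:
  k=0: S(0,0) = 107.7400
  k=1: S(1,0) = 117.8261; S(1,1) = 98.5172
  k=2: S(2,0) = 128.8565; S(2,1) = 107.7400; S(2,2) = 90.0840
  k=3: S(3,0) = 140.9195; S(3,1) = 117.8261; S(3,2) = 98.5172; S(3,3) = 82.3726
Terminal payoffs V(N, i) = max(K - S_T, 0):
  V(3,0) = 0.000000; V(3,1) = 0.000000; V(3,2) = 5.052753; V(3,3) = 21.197385
Backward induction: V(k, i) = exp(-r*dt) * [p * V(k+1, i) + (1-p) * V(k+1, i+1)]; then take max(V_cont, immediate exercise) for American.
  V(2,0) = exp(-r*dt) * [p*0.000000 + (1-p)*0.000000] = 0.000000; exercise = 0.000000; V(2,0) = max -> 0.000000
  V(2,1) = exp(-r*dt) * [p*0.000000 + (1-p)*5.052753] = 2.467673; exercise = 0.000000; V(2,1) = max -> 2.467673
  V(2,2) = exp(-r*dt) * [p*5.052753 + (1-p)*21.197385] = 12.909367; exercise = 13.486021; V(2,2) = max -> 13.486021
  V(1,0) = exp(-r*dt) * [p*0.000000 + (1-p)*2.467673] = 1.205167; exercise = 0.000000; V(1,0) = max -> 1.205167
  V(1,1) = exp(-r*dt) * [p*2.467673 + (1-p)*13.486021] = 7.835096; exercise = 5.052753; V(1,1) = max -> 7.835096
  V(0,0) = exp(-r*dt) * [p*1.205167 + (1-p)*7.835096] = 4.436394; exercise = 0.000000; V(0,0) = max -> 4.436394


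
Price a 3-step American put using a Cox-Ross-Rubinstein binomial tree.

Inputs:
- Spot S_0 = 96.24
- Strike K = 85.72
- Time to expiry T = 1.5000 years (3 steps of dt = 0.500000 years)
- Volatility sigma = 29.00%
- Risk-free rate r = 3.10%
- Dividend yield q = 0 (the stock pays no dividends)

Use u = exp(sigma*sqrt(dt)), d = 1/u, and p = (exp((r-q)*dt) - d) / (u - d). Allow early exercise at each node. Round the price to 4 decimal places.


dt = T/N = 0.500000
u = exp(sigma*sqrt(dt)) = 1.227600; d = 1/u = 0.814598
p = (exp((r-q)*dt) - d) / (u - d) = 0.486736
Discount per step: exp(-r*dt) = 0.984620
Stock lattice S(k, i) with i counting down-moves:
  k=0: S(0,0) = 96.2400
  k=1: S(1,0) = 118.1442; S(1,1) = 78.3969
  k=2: S(2,0) = 145.0338; S(2,1) = 96.2400; S(2,2) = 63.8619
  k=3: S(3,0) = 178.0435; S(3,1) = 118.1442; S(3,2) = 78.3969; S(3,3) = 52.0218
Terminal payoffs V(N, i) = max(K - S_T, 0):
  V(3,0) = 0.000000; V(3,1) = 0.000000; V(3,2) = 7.323122; V(3,3) = 33.698236
Backward induction: V(k, i) = exp(-r*dt) * [p * V(k+1, i) + (1-p) * V(k+1, i+1)]; then take max(V_cont, immediate exercise) for American.
  V(2,0) = exp(-r*dt) * [p*0.000000 + (1-p)*0.000000] = 0.000000; exercise = 0.000000; V(2,0) = max -> 0.000000
  V(2,1) = exp(-r*dt) * [p*0.000000 + (1-p)*7.323122] = 3.700884; exercise = 0.000000; V(2,1) = max -> 3.700884
  V(2,2) = exp(-r*dt) * [p*7.323122 + (1-p)*33.698236] = 20.539671; exercise = 21.858087; V(2,2) = max -> 21.858087
  V(1,0) = exp(-r*dt) * [p*0.000000 + (1-p)*3.700884] = 1.870314; exercise = 0.000000; V(1,0) = max -> 1.870314
  V(1,1) = exp(-r*dt) * [p*3.700884 + (1-p)*21.858087] = 12.820062; exercise = 7.323122; V(1,1) = max -> 12.820062
  V(0,0) = exp(-r*dt) * [p*1.870314 + (1-p)*12.820062] = 7.375219; exercise = 0.000000; V(0,0) = max -> 7.375219

Answer: Price = V(0,0) = 7.3752


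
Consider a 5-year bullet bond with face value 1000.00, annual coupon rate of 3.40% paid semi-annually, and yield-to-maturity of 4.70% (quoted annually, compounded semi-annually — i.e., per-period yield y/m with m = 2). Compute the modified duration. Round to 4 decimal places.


Coupon per period c = face * coupon_rate / m = 17.000000
Periods per year m = 2; per-period yield y/m = 0.023500
Number of cashflows N = 10
Cashflows (t years, CF_t, discount factor 1/(1+y/m)^(m*t), PV):
  t = 0.5000: CF_t = 17.000000, DF = 0.977040, PV = 16.609673
  t = 1.0000: CF_t = 17.000000, DF = 0.954606, PV = 16.228307
  t = 1.5000: CF_t = 17.000000, DF = 0.932688, PV = 15.855699
  t = 2.0000: CF_t = 17.000000, DF = 0.911273, PV = 15.491645
  t = 2.5000: CF_t = 17.000000, DF = 0.890350, PV = 15.135950
  t = 3.0000: CF_t = 17.000000, DF = 0.869907, PV = 14.788422
  t = 3.5000: CF_t = 17.000000, DF = 0.849934, PV = 14.448874
  t = 4.0000: CF_t = 17.000000, DF = 0.830419, PV = 14.117121
  t = 4.5000: CF_t = 17.000000, DF = 0.811352, PV = 13.792986
  t = 5.0000: CF_t = 1017.000000, DF = 0.792723, PV = 806.199423
Price P = sum_t PV_t = 942.668100
First compute Macaulay numerator sum_t t * PV_t:
  t * PV_t at t = 0.5000: 8.304836
  t * PV_t at t = 1.0000: 16.228307
  t * PV_t at t = 1.5000: 23.783548
  t * PV_t at t = 2.0000: 30.983290
  t * PV_t at t = 2.5000: 37.839875
  t * PV_t at t = 3.0000: 44.365266
  t * PV_t at t = 3.5000: 50.571058
  t * PV_t at t = 4.0000: 56.468485
  t * PV_t at t = 4.5000: 62.068437
  t * PV_t at t = 5.0000: 4030.997115
Macaulay duration D = 4361.610218 / 942.668100 = 4.626878
Modified duration = D / (1 + y/m) = 4.626878 / (1 + 0.023500) = 4.520643

Answer: Modified duration = 4.5206


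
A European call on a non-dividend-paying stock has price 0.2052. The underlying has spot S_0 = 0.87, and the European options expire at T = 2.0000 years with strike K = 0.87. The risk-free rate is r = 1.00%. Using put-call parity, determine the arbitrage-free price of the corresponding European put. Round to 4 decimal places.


Answer: Put price = 0.1880

Derivation:
Put-call parity: C - P = S_0 * exp(-qT) - K * exp(-rT).
S_0 * exp(-qT) = 0.8700 * 1.00000000 = 0.87000000
K * exp(-rT) = 0.8700 * 0.98019867 = 0.85277285
P = C - S*exp(-qT) + K*exp(-rT)
P = 0.2052 - 0.87000000 + 0.85277285 = 0.1880


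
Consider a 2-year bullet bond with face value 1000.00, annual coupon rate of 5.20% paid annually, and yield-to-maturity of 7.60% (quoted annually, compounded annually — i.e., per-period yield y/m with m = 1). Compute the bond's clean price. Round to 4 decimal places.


Answer: Price = 956.9658

Derivation:
Coupon per period c = face * coupon_rate / m = 52.000000
Periods per year m = 1; per-period yield y/m = 0.076000
Number of cashflows N = 2
Cashflows (t years, CF_t, discount factor 1/(1+y/m)^(m*t), PV):
  t = 1.0000: CF_t = 52.000000, DF = 0.929368, PV = 48.327138
  t = 2.0000: CF_t = 1052.000000, DF = 0.863725, PV = 908.638631
Price P = sum_t PV_t = 956.965769


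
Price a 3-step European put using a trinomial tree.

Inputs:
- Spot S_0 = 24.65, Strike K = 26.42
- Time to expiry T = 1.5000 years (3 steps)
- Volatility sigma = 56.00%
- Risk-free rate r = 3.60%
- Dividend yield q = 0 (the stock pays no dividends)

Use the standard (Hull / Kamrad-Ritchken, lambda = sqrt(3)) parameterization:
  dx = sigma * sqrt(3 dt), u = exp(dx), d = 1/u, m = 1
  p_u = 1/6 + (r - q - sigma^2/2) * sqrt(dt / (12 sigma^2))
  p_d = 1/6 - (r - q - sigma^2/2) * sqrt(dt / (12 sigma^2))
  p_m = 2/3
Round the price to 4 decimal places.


dt = T/N = 0.500000; dx = sigma*sqrt(3*dt) = 0.685857
u = exp(dx) = 1.985473; d = 1/u = 0.503658
p_u = 0.122634, p_m = 0.666667, p_d = 0.210699
Discount per step: exp(-r*dt) = 0.982161
Stock lattice S(k, j) with j the centered position index:
  k=0: S(0,+0) = 24.6500
  k=1: S(1,-1) = 12.4152; S(1,+0) = 24.6500; S(1,+1) = 48.9419
  k=2: S(2,-2) = 6.2530; S(2,-1) = 12.4152; S(2,+0) = 24.6500; S(2,+1) = 48.9419; S(2,+2) = 97.1728
  k=3: S(3,-3) = 3.1494; S(3,-2) = 6.2530; S(3,-1) = 12.4152; S(3,+0) = 24.6500; S(3,+1) = 48.9419; S(3,+2) = 97.1728; S(3,+3) = 192.9340
Terminal payoffs V(N, j) = max(K - S_T, 0):
  V(3,-3) = 23.270620; V(3,-2) = 20.166992; V(3,-1) = 14.004822; V(3,+0) = 1.770000; V(3,+1) = 0.000000; V(3,+2) = 0.000000; V(3,+3) = 0.000000
Backward induction: V(k, j) = exp(-r*dt) * [p_u * V(k+1, j+1) + p_m * V(k+1, j) + p_d * V(k+1, j-1)]
  V(2,-2) = exp(-r*dt) * [p_u*14.004822 + p_m*20.166992 + p_d*23.270620] = 19.707288
  V(2,-1) = exp(-r*dt) * [p_u*1.770000 + p_m*14.004822 + p_d*20.166992] = 13.556551
  V(2,+0) = exp(-r*dt) * [p_u*0.000000 + p_m*1.770000 + p_d*14.004822] = 4.057115
  V(2,+1) = exp(-r*dt) * [p_u*0.000000 + p_m*0.000000 + p_d*1.770000] = 0.366285
  V(2,+2) = exp(-r*dt) * [p_u*0.000000 + p_m*0.000000 + p_d*0.000000] = 0.000000
  V(1,-1) = exp(-r*dt) * [p_u*4.057115 + p_m*13.556551 + p_d*19.707288] = 13.443379
  V(1,+0) = exp(-r*dt) * [p_u*0.366285 + p_m*4.057115 + p_d*13.556551] = 5.506011
  V(1,+1) = exp(-r*dt) * [p_u*0.000000 + p_m*0.366285 + p_d*4.057115] = 1.079415
  V(0,+0) = exp(-r*dt) * [p_u*1.079415 + p_m*5.506011 + p_d*13.443379] = 6.517184

Answer: Price = V(0,0) = 6.5172


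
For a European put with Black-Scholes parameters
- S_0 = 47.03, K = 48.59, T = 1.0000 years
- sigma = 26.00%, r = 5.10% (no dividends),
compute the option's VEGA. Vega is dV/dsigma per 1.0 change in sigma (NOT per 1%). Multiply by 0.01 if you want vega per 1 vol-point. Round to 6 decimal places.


Answer: Vega = 18.388358

Derivation:
d1 = 0.2006459521; d2 = -0.0593540479
phi(d1) = 0.3909920967; exp(-qT) = 1.0000000000; exp(-rT) = 0.9502786705
Vega = S * exp(-qT) * phi(d1) * sqrt(T) = 47.0300 * 1.0000000000 * 0.3909920967 * 1.0000000000 = 18.388358


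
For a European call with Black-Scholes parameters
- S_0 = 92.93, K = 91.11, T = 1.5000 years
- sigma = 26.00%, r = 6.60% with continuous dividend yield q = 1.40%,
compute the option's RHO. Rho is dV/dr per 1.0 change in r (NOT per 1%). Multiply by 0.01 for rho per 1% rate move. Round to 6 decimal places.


d1 = 0.4662790698; d2 = 0.1478454033
phi(d1) = 0.3578481235; exp(-qT) = 0.9792189646; exp(-rT) = 0.9057427080
N(d2) = 0.5587676118
Rho = K*T*exp(-rT)*N(d2) = 91.1100 * 1.5000 * 0.9057427080 * 0.5587676118 = 69.166114

Answer: Rho = 69.166114


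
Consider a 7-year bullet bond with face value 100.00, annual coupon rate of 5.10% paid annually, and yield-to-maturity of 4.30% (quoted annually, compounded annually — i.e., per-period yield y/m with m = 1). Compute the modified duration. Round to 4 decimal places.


Coupon per period c = face * coupon_rate / m = 5.100000
Periods per year m = 1; per-period yield y/m = 0.043000
Number of cashflows N = 7
Cashflows (t years, CF_t, discount factor 1/(1+y/m)^(m*t), PV):
  t = 1.0000: CF_t = 5.100000, DF = 0.958773, PV = 4.889741
  t = 2.0000: CF_t = 5.100000, DF = 0.919245, PV = 4.688151
  t = 3.0000: CF_t = 5.100000, DF = 0.881347, PV = 4.494871
  t = 4.0000: CF_t = 5.100000, DF = 0.845012, PV = 4.309560
  t = 5.0000: CF_t = 5.100000, DF = 0.810174, PV = 4.131889
  t = 6.0000: CF_t = 5.100000, DF = 0.776773, PV = 3.961543
  t = 7.0000: CF_t = 105.100000, DF = 0.744749, PV = 78.273104
Price P = sum_t PV_t = 104.748859
First compute Macaulay numerator sum_t t * PV_t:
  t * PV_t at t = 1.0000: 4.889741
  t * PV_t at t = 2.0000: 9.376301
  t * PV_t at t = 3.0000: 13.484614
  t * PV_t at t = 4.0000: 17.238240
  t * PV_t at t = 5.0000: 20.659444
  t * PV_t at t = 6.0000: 23.769255
  t * PV_t at t = 7.0000: 547.911729
Macaulay duration D = 637.329325 / 104.748859 = 6.084356
Modified duration = D / (1 + y/m) = 6.084356 / (1 + 0.043000) = 5.833515

Answer: Modified duration = 5.8335


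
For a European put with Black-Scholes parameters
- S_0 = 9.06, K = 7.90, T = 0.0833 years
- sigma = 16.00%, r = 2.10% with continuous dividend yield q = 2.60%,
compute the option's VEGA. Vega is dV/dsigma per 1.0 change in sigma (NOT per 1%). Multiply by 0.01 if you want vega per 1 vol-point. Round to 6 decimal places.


Answer: Vega = 0.012242

Derivation:
d1 = 2.9809382495; d2 = 2.9347594665
phi(d1) = 0.0046918189; exp(-qT) = 0.9978365437; exp(-rT) = 0.9982522291
Vega = S * exp(-qT) * phi(d1) * sqrt(T) = 9.0600 * 0.9978365437 * 0.0046918189 * 0.2886173938 = 0.012242


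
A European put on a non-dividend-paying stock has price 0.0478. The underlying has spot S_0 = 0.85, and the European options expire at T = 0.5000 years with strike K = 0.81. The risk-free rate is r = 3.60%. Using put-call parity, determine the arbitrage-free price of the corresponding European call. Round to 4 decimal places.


Put-call parity: C - P = S_0 * exp(-qT) - K * exp(-rT).
S_0 * exp(-qT) = 0.8500 * 1.00000000 = 0.85000000
K * exp(-rT) = 0.8100 * 0.98216103 = 0.79555044
C = P + S*exp(-qT) - K*exp(-rT)
C = 0.0478 + 0.85000000 - 0.79555044 = 0.1022

Answer: Call price = 0.1022


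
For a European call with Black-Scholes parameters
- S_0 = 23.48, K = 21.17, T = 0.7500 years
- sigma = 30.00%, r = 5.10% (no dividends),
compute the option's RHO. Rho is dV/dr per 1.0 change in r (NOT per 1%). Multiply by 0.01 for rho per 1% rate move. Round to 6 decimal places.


d1 = 0.6757458039; d2 = 0.4159381828
phi(d1) = 0.3175072174; exp(-qT) = 1.0000000000; exp(-rT) = 0.9624722927
N(d2) = 0.6612723808
Rho = K*T*exp(-rT)*N(d2) = 21.1700 * 0.7500 * 0.9624722927 * 0.6612723808 = 10.105336

Answer: Rho = 10.105336


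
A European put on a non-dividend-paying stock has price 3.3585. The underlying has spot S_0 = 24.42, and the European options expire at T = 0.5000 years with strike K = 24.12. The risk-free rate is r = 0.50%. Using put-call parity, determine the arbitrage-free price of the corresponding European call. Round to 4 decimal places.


Put-call parity: C - P = S_0 * exp(-qT) - K * exp(-rT).
S_0 * exp(-qT) = 24.4200 * 1.00000000 = 24.42000000
K * exp(-rT) = 24.1200 * 0.99750312 = 24.05977531
C = P + S*exp(-qT) - K*exp(-rT)
C = 3.3585 + 24.42000000 - 24.05977531 = 3.7187

Answer: Call price = 3.7187


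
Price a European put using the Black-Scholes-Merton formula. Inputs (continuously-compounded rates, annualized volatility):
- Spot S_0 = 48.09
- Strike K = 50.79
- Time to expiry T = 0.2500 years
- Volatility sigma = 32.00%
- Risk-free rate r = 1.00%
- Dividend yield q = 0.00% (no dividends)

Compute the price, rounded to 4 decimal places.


d1 = (ln(S/K) + (r - q + 0.5*sigma^2) * T) / (sigma * sqrt(T)) = -0.24578268
d2 = d1 - sigma * sqrt(T) = -0.40578268
exp(-rT) = 0.99750312; exp(-qT) = 1.00000000
P = K * exp(-rT) * N(-d2) - S_0 * exp(-qT) * N(-d1)
N(-d1) = 0.59707477; N(-d2) = 0.65754886
P = 50.7900 * 0.99750312 * 0.65754886 - 48.0900 * 1.00000000 * 0.59707477 = 4.6002

Answer: Price = 4.6002


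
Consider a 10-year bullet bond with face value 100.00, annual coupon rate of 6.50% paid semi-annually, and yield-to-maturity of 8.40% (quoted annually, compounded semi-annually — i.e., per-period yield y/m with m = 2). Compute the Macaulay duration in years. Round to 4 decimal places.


Answer: Macaulay duration = 7.3030 years

Derivation:
Coupon per period c = face * coupon_rate / m = 3.250000
Periods per year m = 2; per-period yield y/m = 0.042000
Number of cashflows N = 20
Cashflows (t years, CF_t, discount factor 1/(1+y/m)^(m*t), PV):
  t = 0.5000: CF_t = 3.250000, DF = 0.959693, PV = 3.119002
  t = 1.0000: CF_t = 3.250000, DF = 0.921010, PV = 2.993284
  t = 1.5000: CF_t = 3.250000, DF = 0.883887, PV = 2.872633
  t = 2.0000: CF_t = 3.250000, DF = 0.848260, PV = 2.756846
  t = 2.5000: CF_t = 3.250000, DF = 0.814069, PV = 2.645725
  t = 3.0000: CF_t = 3.250000, DF = 0.781257, PV = 2.539084
  t = 3.5000: CF_t = 3.250000, DF = 0.749766, PV = 2.436741
  t = 4.0000: CF_t = 3.250000, DF = 0.719545, PV = 2.338523
  t = 4.5000: CF_t = 3.250000, DF = 0.690543, PV = 2.244264
  t = 5.0000: CF_t = 3.250000, DF = 0.662709, PV = 2.153804
  t = 5.5000: CF_t = 3.250000, DF = 0.635997, PV = 2.066990
  t = 6.0000: CF_t = 3.250000, DF = 0.610362, PV = 1.983676
  t = 6.5000: CF_t = 3.250000, DF = 0.585760, PV = 1.903720
  t = 7.0000: CF_t = 3.250000, DF = 0.562150, PV = 1.826986
  t = 7.5000: CF_t = 3.250000, DF = 0.539491, PV = 1.753346
  t = 8.0000: CF_t = 3.250000, DF = 0.517746, PV = 1.682674
  t = 8.5000: CF_t = 3.250000, DF = 0.496877, PV = 1.614850
  t = 9.0000: CF_t = 3.250000, DF = 0.476849, PV = 1.549760
  t = 9.5000: CF_t = 3.250000, DF = 0.457629, PV = 1.487294
  t = 10.0000: CF_t = 103.250000, DF = 0.439183, PV = 45.345655
Price P = sum_t PV_t = 87.314856
Macaulay numerator sum_t t * PV_t:
  t * PV_t at t = 0.5000: 1.559501
  t * PV_t at t = 1.0000: 2.993284
  t * PV_t at t = 1.5000: 4.308950
  t * PV_t at t = 2.0000: 5.513692
  t * PV_t at t = 2.5000: 6.614313
  t * PV_t at t = 3.0000: 7.617252
  t * PV_t at t = 3.5000: 8.528593
  t * PV_t at t = 4.0000: 9.354091
  t * PV_t at t = 4.5000: 10.099187
  t * PV_t at t = 5.0000: 10.769020
  t * PV_t at t = 5.5000: 11.368447
  t * PV_t at t = 6.0000: 11.902056
  t * PV_t at t = 6.5000: 12.374178
  t * PV_t at t = 7.0000: 12.788904
  t * PV_t at t = 7.5000: 13.150093
  t * PV_t at t = 8.0000: 13.461388
  t * PV_t at t = 8.5000: 13.726223
  t * PV_t at t = 9.0000: 13.947839
  t * PV_t at t = 9.5000: 14.129289
  t * PV_t at t = 10.0000: 453.456552
Macaulay duration D = (sum_t t * PV_t) / P = 637.662852 / 87.314856 = 7.303028


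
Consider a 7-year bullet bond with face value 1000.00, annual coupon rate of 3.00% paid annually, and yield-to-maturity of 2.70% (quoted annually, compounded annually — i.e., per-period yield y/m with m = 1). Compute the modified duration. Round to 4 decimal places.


Answer: Modified duration = 6.2548

Derivation:
Coupon per period c = face * coupon_rate / m = 30.000000
Periods per year m = 1; per-period yield y/m = 0.027000
Number of cashflows N = 7
Cashflows (t years, CF_t, discount factor 1/(1+y/m)^(m*t), PV):
  t = 1.0000: CF_t = 30.000000, DF = 0.973710, PV = 29.211295
  t = 2.0000: CF_t = 30.000000, DF = 0.948111, PV = 28.443325
  t = 3.0000: CF_t = 30.000000, DF = 0.923185, PV = 27.695546
  t = 4.0000: CF_t = 30.000000, DF = 0.898914, PV = 26.967425
  t = 5.0000: CF_t = 30.000000, DF = 0.875282, PV = 26.258447
  t = 6.0000: CF_t = 30.000000, DF = 0.852270, PV = 25.568108
  t = 7.0000: CF_t = 1030.000000, DF = 0.829864, PV = 854.759861
Price P = sum_t PV_t = 1018.904006
First compute Macaulay numerator sum_t t * PV_t:
  t * PV_t at t = 1.0000: 29.211295
  t * PV_t at t = 2.0000: 56.886651
  t * PV_t at t = 3.0000: 83.086637
  t * PV_t at t = 4.0000: 107.869700
  t * PV_t at t = 5.0000: 131.292235
  t * PV_t at t = 6.0000: 153.408648
  t * PV_t at t = 7.0000: 5983.319024
Macaulay duration D = 6545.074189 / 1018.904006 = 6.423642
Modified duration = D / (1 + y/m) = 6.423642 / (1 + 0.027000) = 6.254763


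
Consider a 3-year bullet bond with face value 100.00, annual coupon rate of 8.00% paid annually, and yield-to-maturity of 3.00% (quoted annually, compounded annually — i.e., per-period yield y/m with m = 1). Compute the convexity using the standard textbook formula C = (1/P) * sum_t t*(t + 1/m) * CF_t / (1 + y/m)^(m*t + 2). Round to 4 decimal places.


Coupon per period c = face * coupon_rate / m = 8.000000
Periods per year m = 1; per-period yield y/m = 0.030000
Number of cashflows N = 3
Cashflows (t years, CF_t, discount factor 1/(1+y/m)^(m*t), PV):
  t = 1.0000: CF_t = 8.000000, DF = 0.970874, PV = 7.766990
  t = 2.0000: CF_t = 8.000000, DF = 0.942596, PV = 7.540767
  t = 3.0000: CF_t = 108.000000, DF = 0.915142, PV = 98.835299
Price P = sum_t PV_t = 114.143057
Convexity numerator sum_t t*(t + 1/m) * CF_t / (1+y/m)^(m*t + 2):
  t = 1.0000: term = 14.642267
  t = 2.0000: term = 42.647378
  t = 3.0000: term = 1117.940985
Convexity = (1/P) * sum = 1175.230629 / 114.143057 = 10.296120

Answer: Convexity = 10.2961


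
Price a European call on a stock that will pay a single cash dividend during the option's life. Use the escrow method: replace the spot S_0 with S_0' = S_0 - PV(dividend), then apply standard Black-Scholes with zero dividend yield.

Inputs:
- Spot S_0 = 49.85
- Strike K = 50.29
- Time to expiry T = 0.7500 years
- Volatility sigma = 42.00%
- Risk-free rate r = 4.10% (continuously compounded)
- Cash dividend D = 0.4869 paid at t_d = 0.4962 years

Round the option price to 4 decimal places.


Answer: Price = 7.3883

Derivation:
PV(D) = D * exp(-r * t_d) = 0.4869 * 0.97986135 = 0.47709449
S_0' = S_0 - PV(D) = 49.8500 - 0.47709449 = 49.37290551
d1 = (ln(S_0'/K) + (r + sigma^2/2)*T) / (sigma*sqrt(T)) = 0.21580680
d2 = d1 - sigma*sqrt(T) = -0.14792387
exp(-rT) = 0.96971797
N(d1) = 0.58543083; N(d2) = 0.44120143
C = S_0' * N(d1) - K * exp(-rT) * N(d2) = 49.37290551 * 0.58543083 - 50.2900 * 0.96971797 * 0.44120143 = 7.3883


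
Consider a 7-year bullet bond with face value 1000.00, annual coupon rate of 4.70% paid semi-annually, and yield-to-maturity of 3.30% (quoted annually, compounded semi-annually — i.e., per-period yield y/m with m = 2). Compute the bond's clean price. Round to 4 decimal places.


Coupon per period c = face * coupon_rate / m = 23.500000
Periods per year m = 2; per-period yield y/m = 0.016500
Number of cashflows N = 14
Cashflows (t years, CF_t, discount factor 1/(1+y/m)^(m*t), PV):
  t = 0.5000: CF_t = 23.500000, DF = 0.983768, PV = 23.118544
  t = 1.0000: CF_t = 23.500000, DF = 0.967799, PV = 22.743280
  t = 1.5000: CF_t = 23.500000, DF = 0.952090, PV = 22.374107
  t = 2.0000: CF_t = 23.500000, DF = 0.936635, PV = 22.010927
  t = 2.5000: CF_t = 23.500000, DF = 0.921432, PV = 21.653642
  t = 3.0000: CF_t = 23.500000, DF = 0.906475, PV = 21.302156
  t = 3.5000: CF_t = 23.500000, DF = 0.891761, PV = 20.956376
  t = 4.0000: CF_t = 23.500000, DF = 0.877285, PV = 20.616209
  t = 4.5000: CF_t = 23.500000, DF = 0.863045, PV = 20.281563
  t = 5.0000: CF_t = 23.500000, DF = 0.849036, PV = 19.952349
  t = 5.5000: CF_t = 23.500000, DF = 0.835254, PV = 19.628479
  t = 6.0000: CF_t = 23.500000, DF = 0.821696, PV = 19.309866
  t = 6.5000: CF_t = 23.500000, DF = 0.808359, PV = 18.996425
  t = 7.0000: CF_t = 1023.500000, DF = 0.795237, PV = 813.925182
Price P = sum_t PV_t = 1086.869105

Answer: Price = 1086.8691


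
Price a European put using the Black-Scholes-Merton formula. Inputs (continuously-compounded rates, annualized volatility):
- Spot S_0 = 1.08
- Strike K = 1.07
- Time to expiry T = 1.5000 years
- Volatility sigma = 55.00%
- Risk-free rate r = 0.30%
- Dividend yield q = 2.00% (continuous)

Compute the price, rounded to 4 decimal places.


d1 = (ln(S/K) + (r - q + 0.5*sigma^2) * T) / (sigma * sqrt(T)) = 0.31275886
d2 = d1 - sigma * sqrt(T) = -0.36085082
exp(-rT) = 0.99551011; exp(-qT) = 0.97044553
P = K * exp(-rT) * N(-d2) - S_0 * exp(-qT) * N(-d1)
N(-d1) = 0.37723194; N(-d2) = 0.64089452
P = 1.0700 * 0.99551011 * 0.64089452 - 1.0800 * 0.97044553 * 0.37723194 = 0.2873

Answer: Price = 0.2873


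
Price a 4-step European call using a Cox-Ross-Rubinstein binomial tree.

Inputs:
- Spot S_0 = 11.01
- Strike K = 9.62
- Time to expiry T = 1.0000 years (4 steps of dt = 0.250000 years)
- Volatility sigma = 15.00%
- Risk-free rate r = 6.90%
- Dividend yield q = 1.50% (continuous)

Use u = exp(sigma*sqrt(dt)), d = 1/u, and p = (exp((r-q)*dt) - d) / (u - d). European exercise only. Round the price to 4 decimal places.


Answer: Price = V(0,0) = 1.9375

Derivation:
dt = T/N = 0.250000
u = exp(sigma*sqrt(dt)) = 1.077884; d = 1/u = 0.927743
p = (exp((r-q)*dt) - d) / (u - d) = 0.571784
Discount per step: exp(-r*dt) = 0.982898
Stock lattice S(k, i) with i counting down-moves:
  k=0: S(0,0) = 11.0100
  k=1: S(1,0) = 11.8675; S(1,1) = 10.2145
  k=2: S(2,0) = 12.7918; S(2,1) = 11.0100; S(2,2) = 9.4764
  k=3: S(3,0) = 13.7881; S(3,1) = 11.8675; S(3,2) = 10.2145; S(3,3) = 8.7917
  k=4: S(4,0) = 14.8619; S(4,1) = 12.7918; S(4,2) = 11.0100; S(4,3) = 9.4764; S(4,4) = 8.1564
Terminal payoffs V(N, i) = max(S_T - K, 0):
  V(4,0) = 5.241945; V(4,1) = 3.171795; V(4,2) = 1.390000; V(4,3) = 0.000000; V(4,4) = 0.000000
Backward induction: V(k, i) = exp(-r*dt) * [p * V(k+1, i) + (1-p) * V(k+1, i+1)].
  V(3,0) = exp(-r*dt) * [p*5.241945 + (1-p)*3.171795] = 4.280987
  V(3,1) = exp(-r*dt) * [p*3.171795 + (1-p)*1.390000] = 2.367607
  V(3,2) = exp(-r*dt) * [p*1.390000 + (1-p)*0.000000] = 0.781188
  V(3,3) = exp(-r*dt) * [p*0.000000 + (1-p)*0.000000] = 0.000000
  V(2,0) = exp(-r*dt) * [p*4.280987 + (1-p)*2.367607] = 3.402446
  V(2,1) = exp(-r*dt) * [p*2.367607 + (1-p)*0.781188] = 1.659404
  V(2,2) = exp(-r*dt) * [p*0.781188 + (1-p)*0.000000] = 0.439032
  V(1,0) = exp(-r*dt) * [p*3.402446 + (1-p)*1.659404] = 2.610624
  V(1,1) = exp(-r*dt) * [p*1.659404 + (1-p)*0.439032] = 1.117379
  V(0,0) = exp(-r*dt) * [p*2.610624 + (1-p)*1.117379] = 1.937481


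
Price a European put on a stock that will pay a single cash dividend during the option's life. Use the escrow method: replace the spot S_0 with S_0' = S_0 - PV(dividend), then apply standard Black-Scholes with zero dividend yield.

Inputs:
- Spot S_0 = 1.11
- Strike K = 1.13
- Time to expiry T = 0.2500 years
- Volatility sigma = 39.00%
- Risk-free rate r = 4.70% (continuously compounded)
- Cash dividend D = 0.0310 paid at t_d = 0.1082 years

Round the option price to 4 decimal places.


PV(D) = D * exp(-r * t_d) = 0.0310 * 0.99492751 = 0.03084275
S_0' = S_0 - PV(D) = 1.1100 - 0.03084275 = 1.07915725
d1 = (ln(S_0'/K) + (r + sigma^2/2)*T) / (sigma*sqrt(T)) = -0.07833191
d2 = d1 - sigma*sqrt(T) = -0.27333191
exp(-rT) = 0.98831876
N(-d1) = 0.53121798; N(-d2) = 0.60770096
P = K * exp(-rT) * N(-d2) - S_0' * N(-d1) = 1.1300 * 0.98831876 * 0.60770096 - 1.07915725 * 0.53121798 = 0.1054

Answer: Price = 0.1054


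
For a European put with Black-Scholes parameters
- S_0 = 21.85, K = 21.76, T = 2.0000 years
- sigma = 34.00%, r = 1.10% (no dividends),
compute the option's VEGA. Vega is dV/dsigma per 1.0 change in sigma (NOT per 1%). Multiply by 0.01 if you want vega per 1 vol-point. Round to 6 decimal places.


Answer: Vega = 11.803498

Derivation:
d1 = 0.2947543412; d2 = -0.1860782700
phi(d1) = 0.3819832215; exp(-qT) = 1.0000000000; exp(-rT) = 0.9782402351
Vega = S * exp(-qT) * phi(d1) * sqrt(T) = 21.8500 * 1.0000000000 * 0.3819832215 * 1.4142135624 = 11.803498


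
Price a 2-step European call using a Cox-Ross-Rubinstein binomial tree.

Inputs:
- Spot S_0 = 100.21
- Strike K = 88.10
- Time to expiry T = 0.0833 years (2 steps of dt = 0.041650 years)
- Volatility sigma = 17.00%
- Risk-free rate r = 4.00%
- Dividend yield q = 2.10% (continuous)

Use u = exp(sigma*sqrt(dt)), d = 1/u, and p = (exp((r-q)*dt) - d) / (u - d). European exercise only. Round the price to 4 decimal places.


dt = T/N = 0.041650
u = exp(sigma*sqrt(dt)) = 1.035303; d = 1/u = 0.965901
p = (exp((r-q)*dt) - d) / (u - d) = 0.502734
Discount per step: exp(-r*dt) = 0.998335
Stock lattice S(k, i) with i counting down-moves:
  k=0: S(0,0) = 100.2100
  k=1: S(1,0) = 103.7477; S(1,1) = 96.7929
  k=2: S(2,0) = 107.4103; S(2,1) = 100.2100; S(2,2) = 93.4924
Terminal payoffs V(N, i) = max(S_T - K, 0):
  V(2,0) = 19.310325; V(2,1) = 12.110000; V(2,2) = 5.392354
Backward induction: V(k, i) = exp(-r*dt) * [p * V(k+1, i) + (1-p) * V(k+1, i+1)].
  V(1,0) = exp(-r*dt) * [p*19.310325 + (1-p)*12.110000] = 15.703665
  V(1,1) = exp(-r*dt) * [p*12.110000 + (1-p)*5.392354] = 8.754947
  V(0,0) = exp(-r*dt) * [p*15.703665 + (1-p)*8.754947] = 12.227917

Answer: Price = V(0,0) = 12.2279


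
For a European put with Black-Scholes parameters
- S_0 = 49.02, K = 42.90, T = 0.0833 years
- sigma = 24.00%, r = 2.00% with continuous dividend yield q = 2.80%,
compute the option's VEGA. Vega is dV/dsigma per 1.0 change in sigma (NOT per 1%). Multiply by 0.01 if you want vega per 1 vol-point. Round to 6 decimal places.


Answer: Vega = 0.840798

Derivation:
d1 = 1.9502346225; d2 = 1.8809664480
phi(d1) = 0.0595674453; exp(-qT) = 0.9976703179; exp(-rT) = 0.9983353870
Vega = S * exp(-qT) * phi(d1) * sqrt(T) = 49.0200 * 0.9976703179 * 0.0595674453 * 0.2886173938 = 0.840798


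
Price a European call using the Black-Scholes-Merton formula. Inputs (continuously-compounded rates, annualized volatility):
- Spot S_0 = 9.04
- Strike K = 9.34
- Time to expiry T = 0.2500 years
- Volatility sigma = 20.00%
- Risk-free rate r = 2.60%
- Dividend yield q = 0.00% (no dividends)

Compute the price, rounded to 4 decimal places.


Answer: Price = 0.2579

Derivation:
d1 = (ln(S/K) + (r - q + 0.5*sigma^2) * T) / (sigma * sqrt(T)) = -0.21147078
d2 = d1 - sigma * sqrt(T) = -0.31147078
exp(-rT) = 0.99352108; exp(-qT) = 1.00000000
C = S_0 * exp(-qT) * N(d1) - K * exp(-rT) * N(d2)
N(d1) = 0.41625997; N(d2) = 0.37772138
C = 9.0400 * 1.00000000 * 0.41625997 - 9.3400 * 0.99352108 * 0.37772138 = 0.2579


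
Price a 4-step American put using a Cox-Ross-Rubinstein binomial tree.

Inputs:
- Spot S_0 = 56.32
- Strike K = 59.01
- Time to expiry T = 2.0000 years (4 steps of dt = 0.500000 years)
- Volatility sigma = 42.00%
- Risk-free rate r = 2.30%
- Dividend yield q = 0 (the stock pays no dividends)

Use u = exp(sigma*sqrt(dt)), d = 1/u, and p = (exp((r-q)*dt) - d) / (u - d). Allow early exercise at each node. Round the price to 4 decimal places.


dt = T/N = 0.500000
u = exp(sigma*sqrt(dt)) = 1.345795; d = 1/u = 0.743055
p = (exp((r-q)*dt) - d) / (u - d) = 0.445484
Discount per step: exp(-r*dt) = 0.988566
Stock lattice S(k, i) with i counting down-moves:
  k=0: S(0,0) = 56.3200
  k=1: S(1,0) = 75.7952; S(1,1) = 41.8489
  k=2: S(2,0) = 102.0048; S(2,1) = 56.3200; S(2,2) = 31.0960
  k=3: S(3,0) = 137.2775; S(3,1) = 75.7952; S(3,2) = 41.8489; S(3,3) = 23.1061
  k=4: S(4,0) = 184.7473; S(4,1) = 102.0048; S(4,2) = 56.3200; S(4,3) = 31.0960; S(4,4) = 17.1691
Terminal payoffs V(N, i) = max(K - S_T, 0):
  V(4,0) = 0.000000; V(4,1) = 0.000000; V(4,2) = 2.690000; V(4,3) = 27.913974; V(4,4) = 41.840916
Backward induction: V(k, i) = exp(-r*dt) * [p * V(k+1, i) + (1-p) * V(k+1, i+1)]; then take max(V_cont, immediate exercise) for American.
  V(3,0) = exp(-r*dt) * [p*0.000000 + (1-p)*0.000000] = 0.000000; exercise = 0.000000; V(3,0) = max -> 0.000000
  V(3,1) = exp(-r*dt) * [p*0.000000 + (1-p)*2.690000] = 1.474591; exercise = 0.000000; V(3,1) = max -> 1.474591
  V(3,2) = exp(-r*dt) * [p*2.690000 + (1-p)*27.913974] = 16.486399; exercise = 17.161127; V(3,2) = max -> 17.161127
  V(3,3) = exp(-r*dt) * [p*27.913974 + (1-p)*41.840916] = 35.229206; exercise = 35.903934; V(3,3) = max -> 35.903934
  V(2,0) = exp(-r*dt) * [p*0.000000 + (1-p)*1.474591] = 0.808334; exercise = 0.000000; V(2,0) = max -> 0.808334
  V(2,1) = exp(-r*dt) * [p*1.474591 + (1-p)*17.161127] = 10.056700; exercise = 2.690000; V(2,1) = max -> 10.056700
  V(2,2) = exp(-r*dt) * [p*17.161127 + (1-p)*35.903934] = 27.239247; exercise = 27.913974; V(2,2) = max -> 27.913974
  V(1,0) = exp(-r*dt) * [p*0.808334 + (1-p)*10.056700] = 5.868817; exercise = 0.000000; V(1,0) = max -> 5.868817
  V(1,1) = exp(-r*dt) * [p*10.056700 + (1-p)*27.913974] = 19.730625; exercise = 17.161127; V(1,1) = max -> 19.730625
  V(0,0) = exp(-r*dt) * [p*5.868817 + (1-p)*19.730625] = 13.400412; exercise = 2.690000; V(0,0) = max -> 13.400412

Answer: Price = V(0,0) = 13.4004


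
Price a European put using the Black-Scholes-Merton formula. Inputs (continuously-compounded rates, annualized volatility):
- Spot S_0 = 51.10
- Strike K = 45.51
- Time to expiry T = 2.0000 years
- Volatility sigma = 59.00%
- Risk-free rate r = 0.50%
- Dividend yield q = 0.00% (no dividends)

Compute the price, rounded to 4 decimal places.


Answer: Price = 12.6965

Derivation:
d1 = (ln(S/K) + (r - q + 0.5*sigma^2) * T) / (sigma * sqrt(T)) = 0.56802537
d2 = d1 - sigma * sqrt(T) = -0.26636063
exp(-rT) = 0.99004983; exp(-qT) = 1.00000000
P = K * exp(-rT) * N(-d2) - S_0 * exp(-qT) * N(-d1)
N(-d1) = 0.28500887; N(-d2) = 0.60501926
P = 45.5100 * 0.99004983 * 0.60501926 - 51.1000 * 1.00000000 * 0.28500887 = 12.6965


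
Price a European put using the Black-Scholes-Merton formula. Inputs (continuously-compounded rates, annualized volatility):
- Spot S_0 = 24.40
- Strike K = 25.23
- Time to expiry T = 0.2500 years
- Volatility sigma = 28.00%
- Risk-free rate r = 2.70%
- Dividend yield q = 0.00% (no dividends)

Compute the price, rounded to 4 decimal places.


Answer: Price = 1.7352

Derivation:
d1 = (ln(S/K) + (r - q + 0.5*sigma^2) * T) / (sigma * sqrt(T)) = -0.12071879
d2 = d1 - sigma * sqrt(T) = -0.26071879
exp(-rT) = 0.99327273; exp(-qT) = 1.00000000
P = K * exp(-rT) * N(-d2) - S_0 * exp(-qT) * N(-d1)
N(-d1) = 0.54804311; N(-d2) = 0.60284531
P = 25.2300 * 0.99327273 * 0.60284531 - 24.4000 * 1.00000000 * 0.54804311 = 1.7352


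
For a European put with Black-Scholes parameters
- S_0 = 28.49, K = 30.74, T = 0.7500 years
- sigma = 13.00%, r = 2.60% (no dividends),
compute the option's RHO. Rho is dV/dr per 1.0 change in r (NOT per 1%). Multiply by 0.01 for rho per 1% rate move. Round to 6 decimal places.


d1 = -0.4456619098; d2 = -0.5582452123
phi(d1) = 0.3612280502; exp(-qT) = 1.0000000000; exp(-rT) = 0.9806888952
N(-d2) = 0.7116615244
Rho = -K*T*exp(-rT)*N(-d2) = -30.7400 * 0.7500 * 0.9806888952 * 0.7116615244 = -16.090512

Answer: Rho = -16.090512


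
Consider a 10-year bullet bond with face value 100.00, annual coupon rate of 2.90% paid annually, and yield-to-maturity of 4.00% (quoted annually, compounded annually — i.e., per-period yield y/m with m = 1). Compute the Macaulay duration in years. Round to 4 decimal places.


Coupon per period c = face * coupon_rate / m = 2.900000
Periods per year m = 1; per-period yield y/m = 0.040000
Number of cashflows N = 10
Cashflows (t years, CF_t, discount factor 1/(1+y/m)^(m*t), PV):
  t = 1.0000: CF_t = 2.900000, DF = 0.961538, PV = 2.788462
  t = 2.0000: CF_t = 2.900000, DF = 0.924556, PV = 2.681213
  t = 3.0000: CF_t = 2.900000, DF = 0.888996, PV = 2.578089
  t = 4.0000: CF_t = 2.900000, DF = 0.854804, PV = 2.478932
  t = 5.0000: CF_t = 2.900000, DF = 0.821927, PV = 2.383589
  t = 6.0000: CF_t = 2.900000, DF = 0.790315, PV = 2.291912
  t = 7.0000: CF_t = 2.900000, DF = 0.759918, PV = 2.203762
  t = 8.0000: CF_t = 2.900000, DF = 0.730690, PV = 2.119002
  t = 9.0000: CF_t = 2.900000, DF = 0.702587, PV = 2.037502
  t = 10.0000: CF_t = 102.900000, DF = 0.675564, PV = 69.515553
Price P = sum_t PV_t = 91.078015
Macaulay numerator sum_t t * PV_t:
  t * PV_t at t = 1.0000: 2.788462
  t * PV_t at t = 2.0000: 5.362426
  t * PV_t at t = 3.0000: 7.734268
  t * PV_t at t = 4.0000: 9.915729
  t * PV_t at t = 5.0000: 11.917943
  t * PV_t at t = 6.0000: 13.751473
  t * PV_t at t = 7.0000: 15.426332
  t * PV_t at t = 8.0000: 16.952013
  t * PV_t at t = 9.0000: 18.337514
  t * PV_t at t = 10.0000: 695.155530
Macaulay duration D = (sum_t t * PV_t) / P = 797.341688 / 91.078015 = 8.754491

Answer: Macaulay duration = 8.7545 years


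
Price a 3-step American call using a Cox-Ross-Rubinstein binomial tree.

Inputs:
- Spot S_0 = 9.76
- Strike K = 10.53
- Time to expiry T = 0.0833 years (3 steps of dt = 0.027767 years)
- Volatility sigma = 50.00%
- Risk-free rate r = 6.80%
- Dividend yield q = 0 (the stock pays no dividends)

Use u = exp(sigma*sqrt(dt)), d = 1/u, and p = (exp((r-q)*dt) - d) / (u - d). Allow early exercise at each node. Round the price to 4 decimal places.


dt = T/N = 0.027767
u = exp(sigma*sqrt(dt)) = 1.086886; d = 1/u = 0.920060
p = (exp((r-q)*dt) - d) / (u - d) = 0.490512
Discount per step: exp(-r*dt) = 0.998114
Stock lattice S(k, i) with i counting down-moves:
  k=0: S(0,0) = 9.7600
  k=1: S(1,0) = 10.6080; S(1,1) = 8.9798
  k=2: S(2,0) = 11.5297; S(2,1) = 9.7600; S(2,2) = 8.2619
  k=3: S(3,0) = 12.5315; S(3,1) = 10.6080; S(3,2) = 8.9798; S(3,3) = 7.6015
Terminal payoffs V(N, i) = max(S_T - K, 0):
  V(3,0) = 2.001461; V(3,1) = 0.078007; V(3,2) = 0.000000; V(3,3) = 0.000000
Backward induction: V(k, i) = exp(-r*dt) * [p * V(k+1, i) + (1-p) * V(k+1, i+1)]; then take max(V_cont, immediate exercise) for American.
  V(2,0) = exp(-r*dt) * [p*2.001461 + (1-p)*0.078007] = 1.019557; exercise = 0.999693; V(2,0) = max -> 1.019557
  V(2,1) = exp(-r*dt) * [p*0.078007 + (1-p)*0.000000] = 0.038191; exercise = 0.000000; V(2,1) = max -> 0.038191
  V(2,2) = exp(-r*dt) * [p*0.000000 + (1-p)*0.000000] = 0.000000; exercise = 0.000000; V(2,2) = max -> 0.000000
  V(1,0) = exp(-r*dt) * [p*1.019557 + (1-p)*0.038191] = 0.518582; exercise = 0.078007; V(1,0) = max -> 0.518582
  V(1,1) = exp(-r*dt) * [p*0.038191 + (1-p)*0.000000] = 0.018698; exercise = 0.000000; V(1,1) = max -> 0.018698
  V(0,0) = exp(-r*dt) * [p*0.518582 + (1-p)*0.018698] = 0.263399; exercise = 0.000000; V(0,0) = max -> 0.263399

Answer: Price = V(0,0) = 0.2634


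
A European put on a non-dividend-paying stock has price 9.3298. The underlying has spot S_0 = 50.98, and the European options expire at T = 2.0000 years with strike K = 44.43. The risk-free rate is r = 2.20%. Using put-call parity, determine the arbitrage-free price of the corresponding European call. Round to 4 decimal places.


Answer: Call price = 17.7923

Derivation:
Put-call parity: C - P = S_0 * exp(-qT) - K * exp(-rT).
S_0 * exp(-qT) = 50.9800 * 1.00000000 = 50.98000000
K * exp(-rT) = 44.4300 * 0.95695396 = 42.51746433
C = P + S*exp(-qT) - K*exp(-rT)
C = 9.3298 + 50.98000000 - 42.51746433 = 17.7923


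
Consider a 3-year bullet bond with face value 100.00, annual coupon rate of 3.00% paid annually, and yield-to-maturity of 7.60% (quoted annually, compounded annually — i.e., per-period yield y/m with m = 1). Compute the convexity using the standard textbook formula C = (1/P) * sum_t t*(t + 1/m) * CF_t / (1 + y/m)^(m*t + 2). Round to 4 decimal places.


Coupon per period c = face * coupon_rate / m = 3.000000
Periods per year m = 1; per-period yield y/m = 0.076000
Number of cashflows N = 3
Cashflows (t years, CF_t, discount factor 1/(1+y/m)^(m*t), PV):
  t = 1.0000: CF_t = 3.000000, DF = 0.929368, PV = 2.788104
  t = 2.0000: CF_t = 3.000000, DF = 0.863725, PV = 2.591175
  t = 3.0000: CF_t = 103.000000, DF = 0.802718, PV = 82.679989
Price P = sum_t PV_t = 88.059268
Convexity numerator sum_t t*(t + 1/m) * CF_t / (1+y/m)^(m*t + 2):
  t = 1.0000: term = 4.816310
  t = 2.0000: term = 13.428374
  t = 3.0000: term = 856.953218
Convexity = (1/P) * sum = 875.197902 / 88.059268 = 9.938737

Answer: Convexity = 9.9387


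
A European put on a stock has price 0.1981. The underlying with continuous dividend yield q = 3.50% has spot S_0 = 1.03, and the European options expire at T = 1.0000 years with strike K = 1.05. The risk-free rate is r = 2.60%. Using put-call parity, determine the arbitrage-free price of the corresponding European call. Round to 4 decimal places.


Answer: Call price = 0.1696

Derivation:
Put-call parity: C - P = S_0 * exp(-qT) - K * exp(-rT).
S_0 * exp(-qT) = 1.0300 * 0.96560542 = 0.99457358
K * exp(-rT) = 1.0500 * 0.97433509 = 1.02305184
C = P + S*exp(-qT) - K*exp(-rT)
C = 0.1981 + 0.99457358 - 1.02305184 = 0.1696


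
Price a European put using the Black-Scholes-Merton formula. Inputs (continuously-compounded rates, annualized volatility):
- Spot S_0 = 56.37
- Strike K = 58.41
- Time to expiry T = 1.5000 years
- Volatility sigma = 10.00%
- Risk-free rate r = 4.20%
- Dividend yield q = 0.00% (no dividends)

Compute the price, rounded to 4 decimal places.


Answer: Price = 2.0199

Derivation:
d1 = (ln(S/K) + (r - q + 0.5*sigma^2) * T) / (sigma * sqrt(T)) = 0.28536551
d2 = d1 - sigma * sqrt(T) = 0.16289102
exp(-rT) = 0.93894347; exp(-qT) = 1.00000000
P = K * exp(-rT) * N(-d2) - S_0 * exp(-qT) * N(-d1)
N(-d1) = 0.38768207; N(-d2) = 0.43530212
P = 58.4100 * 0.93894347 * 0.43530212 - 56.3700 * 1.00000000 * 0.38768207 = 2.0199


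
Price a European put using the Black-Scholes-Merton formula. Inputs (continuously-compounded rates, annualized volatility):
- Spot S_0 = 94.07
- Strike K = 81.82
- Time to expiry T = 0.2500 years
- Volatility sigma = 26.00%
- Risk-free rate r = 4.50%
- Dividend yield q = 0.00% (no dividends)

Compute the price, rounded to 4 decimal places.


d1 = (ln(S/K) + (r - q + 0.5*sigma^2) * T) / (sigma * sqrt(T)) = 1.22474980
d2 = d1 - sigma * sqrt(T) = 1.09474980
exp(-rT) = 0.98881304; exp(-qT) = 1.00000000
P = K * exp(-rT) * N(-d2) - S_0 * exp(-qT) * N(-d1)
N(-d1) = 0.11033475; N(-d2) = 0.13681313
P = 81.8200 * 0.98881304 * 0.13681313 - 94.0700 * 1.00000000 * 0.11033475 = 0.6896

Answer: Price = 0.6896


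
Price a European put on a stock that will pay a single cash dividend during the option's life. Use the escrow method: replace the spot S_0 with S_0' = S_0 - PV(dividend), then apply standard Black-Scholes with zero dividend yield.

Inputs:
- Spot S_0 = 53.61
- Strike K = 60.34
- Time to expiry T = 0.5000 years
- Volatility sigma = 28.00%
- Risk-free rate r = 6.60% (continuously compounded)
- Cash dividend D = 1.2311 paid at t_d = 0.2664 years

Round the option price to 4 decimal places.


Answer: Price = 7.9908

Derivation:
PV(D) = D * exp(-r * t_d) = 1.2311 * 0.98257127 = 1.20964349
S_0' = S_0 - PV(D) = 53.6100 - 1.20964349 = 52.40035651
d1 = (ln(S_0'/K) + (r + sigma^2/2)*T) / (sigma*sqrt(T)) = -0.44690077
d2 = d1 - sigma*sqrt(T) = -0.64489067
exp(-rT) = 0.96753856
N(-d1) = 0.67252665; N(-d2) = 0.74050098
P = K * exp(-rT) * N(-d2) - S_0' * N(-d1) = 60.3400 * 0.96753856 * 0.74050098 - 52.40035651 * 0.67252665 = 7.9908
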